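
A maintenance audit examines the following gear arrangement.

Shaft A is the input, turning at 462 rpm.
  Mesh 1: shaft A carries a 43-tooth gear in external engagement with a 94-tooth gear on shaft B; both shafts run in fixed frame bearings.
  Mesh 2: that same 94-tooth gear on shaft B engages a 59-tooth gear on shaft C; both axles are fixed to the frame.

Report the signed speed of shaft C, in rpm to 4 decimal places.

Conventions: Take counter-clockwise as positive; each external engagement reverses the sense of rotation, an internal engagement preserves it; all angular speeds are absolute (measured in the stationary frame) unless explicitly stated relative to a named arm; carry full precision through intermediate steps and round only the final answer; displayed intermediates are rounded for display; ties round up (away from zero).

+336.7119 rpm

class = fixed-axis compound train [2 meshes; 2 ratios multiply, 2 sense flips]
mesh 1 [43T→94T]: ω = 462.0000×43/94 = 211.3404 rpm, sense flips to −
mesh 2 [94T→59T]: ω = 211.3404×94/59 = 336.7119 rpm, sense flips to +
signed output speed = +336.7119 rpm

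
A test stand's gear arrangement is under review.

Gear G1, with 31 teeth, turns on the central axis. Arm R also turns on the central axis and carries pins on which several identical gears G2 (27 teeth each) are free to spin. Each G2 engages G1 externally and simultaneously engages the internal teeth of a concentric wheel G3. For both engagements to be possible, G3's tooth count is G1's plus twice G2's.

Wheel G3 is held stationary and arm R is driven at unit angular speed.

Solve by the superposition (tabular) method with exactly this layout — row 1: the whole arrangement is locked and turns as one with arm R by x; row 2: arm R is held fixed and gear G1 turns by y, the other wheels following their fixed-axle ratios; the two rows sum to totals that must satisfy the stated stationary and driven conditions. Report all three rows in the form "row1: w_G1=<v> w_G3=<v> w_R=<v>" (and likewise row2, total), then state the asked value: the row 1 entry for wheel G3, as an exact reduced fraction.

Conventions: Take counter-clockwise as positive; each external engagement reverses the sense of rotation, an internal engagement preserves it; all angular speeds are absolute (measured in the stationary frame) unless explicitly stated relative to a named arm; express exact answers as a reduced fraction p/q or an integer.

topology: planetary set — G1 31T / G2 27T / G3 85T, arm = carrier (Willis)
superposition row 1 [locked train]: every member turns x
superposition row 2 [arm held]: sun y, ring −(31/85)·y, arm 0
boundary: total ω_ring = x − (31/85)·y = 0 and total ω_arm = x = 1  ⇒  y = 85/31, x = 1
row 2 ring = −(31/85)·85/31 = -1
totals (row 1 + row 2): sun 1 + 85/31 = 116/31, ring 1 + (-1) = 0, arm 1 + 0 = 1
asked cell (row1, ring) = 1

row1: w_G1=1 w_G3=1 w_R=1
row2: w_G1=85/31 w_G3=-1 w_R=0
total: w_G1=116/31 w_G3=0 w_R=1
asked value: 1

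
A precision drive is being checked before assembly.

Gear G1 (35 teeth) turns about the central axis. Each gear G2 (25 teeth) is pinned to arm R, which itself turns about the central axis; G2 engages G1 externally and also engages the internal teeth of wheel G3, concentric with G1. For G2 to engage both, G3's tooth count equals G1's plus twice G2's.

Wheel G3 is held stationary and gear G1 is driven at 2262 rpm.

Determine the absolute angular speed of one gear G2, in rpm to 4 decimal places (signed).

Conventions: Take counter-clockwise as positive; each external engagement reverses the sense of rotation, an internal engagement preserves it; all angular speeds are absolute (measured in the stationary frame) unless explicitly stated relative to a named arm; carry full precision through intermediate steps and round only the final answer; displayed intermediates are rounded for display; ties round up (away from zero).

planetary set (35T centre, 25T on arm, 85T internal) — Willis relation
normalise by the input: solve with ω_sun = 1, then scale by 2262 rpm
ring teeth: 35 + 2·25 = 85
35(ω_sun−ω_arm) = −85(ω_ring−ω_arm),  ω_ring = 0, ω_sun = 1
35(1−ω_arm) = −85(0−ω_arm)  ⇒  120·ω_arm = 35  ⇒  ω_arm = 7/24
sun–planet mesh: 35·(1−7/24) = −25·(ω_p−ω_arm)  ⇒  ω_p−ω_arm = -119/120
ω_p = 7/24 − 119/120 = -7/10
scale: ω_p = -7/10 × 2262 rpm = -1583.4000 rpm

-1583.4000 rpm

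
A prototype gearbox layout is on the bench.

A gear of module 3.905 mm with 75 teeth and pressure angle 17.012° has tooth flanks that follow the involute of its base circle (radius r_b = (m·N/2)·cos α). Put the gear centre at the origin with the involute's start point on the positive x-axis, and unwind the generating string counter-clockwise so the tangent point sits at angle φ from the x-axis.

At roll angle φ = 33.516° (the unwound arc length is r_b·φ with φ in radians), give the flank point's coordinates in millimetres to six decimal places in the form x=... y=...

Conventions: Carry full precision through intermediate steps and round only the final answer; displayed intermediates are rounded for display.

x=161.976996 y=9.027219

recognized (one wheel, involute flank): single-mesh tooth geometry, m = 3.905, N = 75
pitch radius r_p = m·N/2 = 3.905·75/2 = 146.437500
base radius r_b = r_p·cos α = 146.437500·cos 17.012° = 140.029908
roll angle φ = 33.516° = 0.58496455 rad
x = r_b·(cos φ + φ·sin φ) = 161.976996
y = r_b·(sin φ − φ·cos φ) = 9.027219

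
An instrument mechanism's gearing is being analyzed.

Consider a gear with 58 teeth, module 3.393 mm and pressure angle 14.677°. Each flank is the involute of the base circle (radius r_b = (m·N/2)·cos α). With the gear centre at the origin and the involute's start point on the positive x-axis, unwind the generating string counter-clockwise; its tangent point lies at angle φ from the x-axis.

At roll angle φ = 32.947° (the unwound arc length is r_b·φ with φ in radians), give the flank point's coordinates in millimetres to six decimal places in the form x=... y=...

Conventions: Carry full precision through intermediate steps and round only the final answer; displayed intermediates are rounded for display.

x=109.646342 y=5.835844

single-mesh involute tooth geometry (58T wheel at module 3.393)
pitch radius r_p = m·N/2 = 3.393·58/2 = 98.397000
base radius r_b = r_p·cos α = 98.397000·cos 14.677° = 95.186261
roll angle φ = 32.947° = 0.57503363 rad
x = r_b·(cos φ + φ·sin φ) = 109.646342
y = r_b·(sin φ − φ·cos φ) = 5.835844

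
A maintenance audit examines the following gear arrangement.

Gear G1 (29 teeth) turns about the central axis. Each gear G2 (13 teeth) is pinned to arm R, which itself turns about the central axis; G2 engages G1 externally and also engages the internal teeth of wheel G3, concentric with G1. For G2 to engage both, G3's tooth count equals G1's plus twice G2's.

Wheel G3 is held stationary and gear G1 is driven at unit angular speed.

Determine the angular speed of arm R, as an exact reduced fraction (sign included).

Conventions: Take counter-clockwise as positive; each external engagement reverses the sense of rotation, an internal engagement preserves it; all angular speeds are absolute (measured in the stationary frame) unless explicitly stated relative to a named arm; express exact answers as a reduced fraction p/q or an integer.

class = planetary set [G3 = 29+2·13 = 55; Willis about the carrier]
ring teeth: 29 + 2·13 = 55
29(ω_sun−ω_arm) = −55(ω_ring−ω_arm),  ω_ring = 0, ω_sun = 1
29(1−ω_arm) = −55(0−ω_arm)  ⇒  84·ω_arm = 29  ⇒  ω_arm = 29/84
exact speed ratio = 29/84

29/84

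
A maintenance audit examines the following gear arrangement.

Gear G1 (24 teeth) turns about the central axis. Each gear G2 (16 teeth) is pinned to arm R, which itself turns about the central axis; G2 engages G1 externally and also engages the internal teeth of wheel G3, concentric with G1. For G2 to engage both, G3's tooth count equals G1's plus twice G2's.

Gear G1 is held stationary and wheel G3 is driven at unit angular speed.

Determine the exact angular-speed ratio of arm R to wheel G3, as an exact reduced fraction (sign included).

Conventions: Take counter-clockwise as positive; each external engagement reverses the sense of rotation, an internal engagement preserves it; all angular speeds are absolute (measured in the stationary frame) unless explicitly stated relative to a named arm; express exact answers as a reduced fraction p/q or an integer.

recognized (axles ride arm R): planetary set, 24/16/56 teeth
ring teeth: 24 + 2·16 = 56
24(ω_sun−ω_arm) = −56(ω_ring−ω_arm),  ω_sun = 0, ω_ring = 1
24(0−ω_arm) = −56(1−ω_arm)  ⇒  80·ω_arm = 56  ⇒  ω_arm = 7/10
ω_out/ω_in = 7/10

7/10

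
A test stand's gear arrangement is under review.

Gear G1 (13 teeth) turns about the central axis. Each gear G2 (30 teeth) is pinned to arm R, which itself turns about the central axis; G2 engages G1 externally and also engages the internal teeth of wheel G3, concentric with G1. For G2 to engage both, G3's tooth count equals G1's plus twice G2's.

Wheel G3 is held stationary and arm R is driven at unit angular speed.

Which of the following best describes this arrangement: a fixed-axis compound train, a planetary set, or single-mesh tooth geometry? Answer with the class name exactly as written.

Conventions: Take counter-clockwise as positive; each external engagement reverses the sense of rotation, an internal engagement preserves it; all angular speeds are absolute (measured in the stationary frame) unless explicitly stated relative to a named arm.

topology: planetary set — G1 13T / G2 30T / G3 73T, arm = carrier (Willis)
classification: planetary set

planetary set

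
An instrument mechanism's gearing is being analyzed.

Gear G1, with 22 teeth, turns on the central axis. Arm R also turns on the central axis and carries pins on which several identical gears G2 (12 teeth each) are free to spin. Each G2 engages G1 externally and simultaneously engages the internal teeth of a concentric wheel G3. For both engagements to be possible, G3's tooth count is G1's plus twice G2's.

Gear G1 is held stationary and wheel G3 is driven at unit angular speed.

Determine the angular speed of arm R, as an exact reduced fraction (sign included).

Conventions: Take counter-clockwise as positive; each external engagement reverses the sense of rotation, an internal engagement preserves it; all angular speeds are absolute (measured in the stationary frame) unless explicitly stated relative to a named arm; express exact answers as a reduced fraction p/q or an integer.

planetary set (22T centre, 12T on arm, 46T internal) — Willis relation
ring teeth: 22 + 2·12 = 46
22(ω_sun−ω_arm) = −46(ω_ring−ω_arm),  ω_sun = 0, ω_ring = 1
22(0−ω_arm) = −46(1−ω_arm)  ⇒  68·ω_arm = 46  ⇒  ω_arm = 23/34
exact speed ratio = 23/34

23/34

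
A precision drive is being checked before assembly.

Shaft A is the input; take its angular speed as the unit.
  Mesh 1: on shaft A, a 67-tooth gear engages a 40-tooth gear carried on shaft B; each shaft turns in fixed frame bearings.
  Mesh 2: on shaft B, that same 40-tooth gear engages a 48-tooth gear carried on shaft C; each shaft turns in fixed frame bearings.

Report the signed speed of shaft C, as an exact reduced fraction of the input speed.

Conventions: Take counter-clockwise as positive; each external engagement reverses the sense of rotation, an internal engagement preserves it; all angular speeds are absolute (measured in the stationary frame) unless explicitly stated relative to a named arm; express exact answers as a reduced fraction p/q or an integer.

67/48

2-mesh fixed-axis compound train (all bearings frame-fixed)
mesh 1 [67T→40T]: |ω|/ω_in = 1×67/40 = 67/40, sense flips to −
mesh 2 [40T→48T]: |ω|/ω_in = (67/40)×40/48 = 67/48, sense flips to +
signed output speed (× input speed) = 67/48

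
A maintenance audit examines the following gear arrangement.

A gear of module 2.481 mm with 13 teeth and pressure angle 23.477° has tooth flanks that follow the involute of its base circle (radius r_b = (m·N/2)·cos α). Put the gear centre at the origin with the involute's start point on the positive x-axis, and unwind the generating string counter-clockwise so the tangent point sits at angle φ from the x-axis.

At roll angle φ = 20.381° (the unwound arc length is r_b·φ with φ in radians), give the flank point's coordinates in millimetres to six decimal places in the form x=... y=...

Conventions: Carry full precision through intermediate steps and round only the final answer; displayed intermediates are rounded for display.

topology: single-mesh involute geometry — m = 2.481, N = 13
pitch radius r_p = m·N/2 = 2.481·13/2 = 16.126500
base radius r_b = r_p·cos α = 16.126500·cos 23.477° = 14.791549
roll angle φ = 20.381° = 0.35571555 rad
x = r_b·(cos φ + φ·sin φ) = 15.697968
y = r_b·(sin φ − φ·cos φ) = 0.219127

x=15.697968 y=0.219127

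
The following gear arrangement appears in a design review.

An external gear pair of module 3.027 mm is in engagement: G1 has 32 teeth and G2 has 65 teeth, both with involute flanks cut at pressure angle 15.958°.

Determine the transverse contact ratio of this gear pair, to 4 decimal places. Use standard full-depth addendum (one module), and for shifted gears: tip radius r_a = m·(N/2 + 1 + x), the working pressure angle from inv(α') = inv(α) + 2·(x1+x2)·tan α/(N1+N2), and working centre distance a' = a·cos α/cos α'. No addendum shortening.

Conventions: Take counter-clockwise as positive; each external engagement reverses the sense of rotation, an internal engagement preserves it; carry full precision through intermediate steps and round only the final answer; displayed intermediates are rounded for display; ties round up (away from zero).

class = single-mesh tooth geometry [involute pair 32T × 65T, m = 3.027]
base radii: r_b1 = 46.565600, r_b2 = 94.586375
tip radii: r_a1 = 51.459000, r_a2 = 101.404500
no profile shift: α' = α, a' = a
action lengths: √(r_a1²−r_b1²) = 21.901452, √(r_a2²−r_b2²) = 36.555306
base pitch p_b = π·m·cos α = 9.143134
CR = (21.901452 + 36.555306 − 146.809500·sin 15.95800°)/9.143134 = 1.978975
contact ratio ≈ 1.9790

1.9790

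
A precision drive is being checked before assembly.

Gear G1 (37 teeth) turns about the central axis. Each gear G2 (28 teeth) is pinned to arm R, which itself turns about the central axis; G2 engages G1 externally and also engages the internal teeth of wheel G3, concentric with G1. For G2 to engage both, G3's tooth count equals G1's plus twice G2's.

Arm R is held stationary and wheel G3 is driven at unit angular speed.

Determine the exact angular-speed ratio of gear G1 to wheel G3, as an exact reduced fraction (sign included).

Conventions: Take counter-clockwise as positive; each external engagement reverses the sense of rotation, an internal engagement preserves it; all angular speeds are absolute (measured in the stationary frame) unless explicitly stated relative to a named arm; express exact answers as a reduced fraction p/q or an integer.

recognized (axles ride arm R): planetary set, 37/28/93 teeth
ring teeth: 37 + 2·28 = 93
37(ω_sun−ω_arm) = −93(ω_ring−ω_arm),  ω_arm = 0, ω_ring = 1
ω_sun = 0 − (93/37)(1−0) = -93/37
ω_out/ω_in = -93/37

-93/37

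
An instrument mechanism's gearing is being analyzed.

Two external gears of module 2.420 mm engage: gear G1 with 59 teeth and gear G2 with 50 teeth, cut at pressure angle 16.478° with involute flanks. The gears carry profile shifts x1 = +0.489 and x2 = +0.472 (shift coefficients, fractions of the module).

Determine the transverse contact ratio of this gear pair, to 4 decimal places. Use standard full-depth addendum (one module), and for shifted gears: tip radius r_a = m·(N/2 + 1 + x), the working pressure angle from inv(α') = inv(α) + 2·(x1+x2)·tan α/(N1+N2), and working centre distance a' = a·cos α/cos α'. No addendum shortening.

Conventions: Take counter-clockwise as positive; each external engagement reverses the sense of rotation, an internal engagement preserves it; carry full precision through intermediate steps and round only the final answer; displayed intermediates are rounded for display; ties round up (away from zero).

class = single-mesh tooth geometry [involute pair 59T × 50T, m = 2.420]
base radii: r_b1 = 68.457921, r_b2 = 58.015187
tip radii: r_a1 = 74.993380, r_a2 = 64.062240
inv(α') = inv(16.478°) + 2·(+0.489+0.472)·tan α/(59+50) = 0.01341630  ⇒  α' = 19.33256°
a' = a·cos α / cos α' = 131.8900·cos 16.478°/cos 19.33256° = 134.030705
action lengths: √(r_a1²−r_b1²) = 30.618950, √(r_a2²−r_b2²) = 27.169995
base pitch p_b = π·m·cos α = 7.290403
CR = (30.618950 + 27.169995 − 134.030705·sin 19.33256°)/7.290403 = 1.840499
contact ratio ≈ 1.8405

1.8405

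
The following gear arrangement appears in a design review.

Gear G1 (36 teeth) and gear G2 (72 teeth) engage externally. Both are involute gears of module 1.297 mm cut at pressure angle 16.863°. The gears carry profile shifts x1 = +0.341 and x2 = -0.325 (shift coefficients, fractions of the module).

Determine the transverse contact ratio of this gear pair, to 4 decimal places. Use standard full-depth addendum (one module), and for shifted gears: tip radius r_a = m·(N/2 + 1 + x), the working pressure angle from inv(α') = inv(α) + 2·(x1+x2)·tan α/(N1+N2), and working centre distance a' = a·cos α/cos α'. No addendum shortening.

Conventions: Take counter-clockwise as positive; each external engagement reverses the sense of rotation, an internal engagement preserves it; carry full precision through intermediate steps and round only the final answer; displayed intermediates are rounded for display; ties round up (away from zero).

recognized (one external pair, fixed centres): single-mesh tooth geometry, m = 1.297, N1 = 36, N2 = 72
base radii: r_b1 = 22.342148, r_b2 = 44.684296
tip radii: r_a1 = 25.085277, r_a2 = 47.567475
inv(α') = inv(16.863°) + 2·(+0.341-0.325)·tan α/(36+72) = 0.00889293  ⇒  α' = 16.91881°
a' = a·cos α / cos α' = 70.0380·cos 16.863°/cos 16.91881° = 70.058719
action lengths: √(r_a1²−r_b1²) = 11.406119, √(r_a2²−r_b2²) = 16.308844
base pitch p_b = π·m·cos α = 3.899440
CR = (11.406119 + 16.308844 − 70.058719·sin 16.91881°)/3.899440 = 1.878919
contact ratio ≈ 1.8789

1.8789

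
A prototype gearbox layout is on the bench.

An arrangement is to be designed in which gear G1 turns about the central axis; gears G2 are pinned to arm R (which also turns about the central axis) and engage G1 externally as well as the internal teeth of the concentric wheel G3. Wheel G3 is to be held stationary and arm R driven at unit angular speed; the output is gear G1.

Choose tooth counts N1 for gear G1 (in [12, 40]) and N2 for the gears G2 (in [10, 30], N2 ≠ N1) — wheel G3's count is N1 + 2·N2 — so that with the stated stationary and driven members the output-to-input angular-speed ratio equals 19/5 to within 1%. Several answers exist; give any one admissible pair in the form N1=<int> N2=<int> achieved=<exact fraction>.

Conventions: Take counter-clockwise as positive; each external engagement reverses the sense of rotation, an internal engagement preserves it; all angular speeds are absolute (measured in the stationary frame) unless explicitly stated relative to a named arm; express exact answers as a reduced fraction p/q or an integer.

N1=20 N2=18 achieved=19/5

class = planetary set [ratio 19/5 wanted; Willis about the carrier]
Willis with ω_ring = 0: ω_sun/ω_arm = (N1+N3)/N1; set equal to 19/5  ⇒  N3/N1 = 19/5 − 1 = 14/5
N3 = N1 + 2·N2  ⇒  N2/N1 = (N3/N1 − 1)/2 = (14/5 − 1)/2 = 9/10
smallest multiple with N1 ≥ 12 and N2 ≥ 10: k = 2  ⇒  N1 = 2·10 = 20, N2 = 2·9 = 18 (N1 ≤ 40, N2 ≤ 30, N2 ≠ N1 ✓), N3 = 20 + 2·18 = 56
check: (N1+N3)/N1 with N1 = 20, N3 = 56 gives 19/5; |achieved − target| = 0 ≤ 19/500 ✓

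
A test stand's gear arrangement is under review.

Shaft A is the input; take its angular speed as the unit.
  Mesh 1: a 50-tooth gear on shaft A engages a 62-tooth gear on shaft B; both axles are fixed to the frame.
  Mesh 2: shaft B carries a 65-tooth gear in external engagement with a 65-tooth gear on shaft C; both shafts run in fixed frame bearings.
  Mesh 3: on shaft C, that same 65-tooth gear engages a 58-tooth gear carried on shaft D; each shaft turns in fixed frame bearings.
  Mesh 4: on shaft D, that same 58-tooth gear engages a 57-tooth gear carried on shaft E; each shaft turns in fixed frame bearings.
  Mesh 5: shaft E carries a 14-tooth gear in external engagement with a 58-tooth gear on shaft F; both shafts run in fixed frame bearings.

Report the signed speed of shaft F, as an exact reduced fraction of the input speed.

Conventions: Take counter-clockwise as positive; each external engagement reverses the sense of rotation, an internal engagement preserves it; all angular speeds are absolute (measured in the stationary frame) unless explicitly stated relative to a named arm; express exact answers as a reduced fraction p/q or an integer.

-11375/51243

5-mesh fixed-axis compound train (all bearings frame-fixed)
mesh 1 [50T→62T]: |ω|/ω_in = 1×50/62 = 25/31, sense flips to −
mesh 2 [65T→65T]: |ω|/ω_in = (25/31)×65/65 = 25/31, sense flips to +
mesh 3 [65T→58T]: |ω|/ω_in = (25/31)×65/58 = 1625/1798, sense flips to −
mesh 4 [58T→57T]: |ω|/ω_in = (1625/1798)×58/57 = 1625/1767, sense flips to +
mesh 5 [14T→58T]: |ω|/ω_in = (1625/1767)×14/58 = 11375/51243, sense flips to −
signed output speed (× input speed) = -11375/51243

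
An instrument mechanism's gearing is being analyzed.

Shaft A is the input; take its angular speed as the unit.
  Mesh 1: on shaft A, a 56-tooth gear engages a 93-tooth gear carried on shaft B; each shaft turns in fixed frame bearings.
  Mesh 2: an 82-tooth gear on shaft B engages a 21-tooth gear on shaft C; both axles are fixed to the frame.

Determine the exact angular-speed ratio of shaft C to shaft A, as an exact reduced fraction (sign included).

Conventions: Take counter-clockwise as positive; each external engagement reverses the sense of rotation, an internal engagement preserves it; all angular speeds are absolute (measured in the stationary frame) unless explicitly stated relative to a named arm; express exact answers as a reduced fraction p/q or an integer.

class = fixed-axis compound train [2 meshes; 2 ratios multiply, 2 sense flips]
mesh 1 [56T→93T]: running ratio 56/93, sense −
mesh 2 [82T→21T]: running ratio 656/279, sense +
ω_out/ω_in = 656/279

656/279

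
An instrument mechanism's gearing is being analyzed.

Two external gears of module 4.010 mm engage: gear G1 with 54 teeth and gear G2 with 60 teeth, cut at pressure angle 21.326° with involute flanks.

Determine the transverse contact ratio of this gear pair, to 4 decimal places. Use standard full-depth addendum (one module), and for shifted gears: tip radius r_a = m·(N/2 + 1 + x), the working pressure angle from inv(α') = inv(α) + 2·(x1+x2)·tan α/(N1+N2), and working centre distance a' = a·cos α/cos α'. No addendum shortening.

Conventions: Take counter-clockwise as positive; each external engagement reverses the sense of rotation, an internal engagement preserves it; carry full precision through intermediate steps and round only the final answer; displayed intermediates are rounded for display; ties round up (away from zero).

1.7063

recognized (one external pair, fixed centres): single-mesh tooth geometry, m = 4.010, N1 = 54, N2 = 60
base radii: r_b1 = 100.856352, r_b2 = 112.062613
tip radii: r_a1 = 112.280000, r_a2 = 124.310000
no profile shift: α' = α, a' = a
action lengths: √(r_a1²−r_b1²) = 49.343639, √(r_a2²−r_b2²) = 53.804710
base pitch p_b = π·m·cos α = 11.735169
CR = (49.343639 + 53.804710 − 228.570000·sin 21.32600°)/11.735169 = 1.706272
contact ratio ≈ 1.7063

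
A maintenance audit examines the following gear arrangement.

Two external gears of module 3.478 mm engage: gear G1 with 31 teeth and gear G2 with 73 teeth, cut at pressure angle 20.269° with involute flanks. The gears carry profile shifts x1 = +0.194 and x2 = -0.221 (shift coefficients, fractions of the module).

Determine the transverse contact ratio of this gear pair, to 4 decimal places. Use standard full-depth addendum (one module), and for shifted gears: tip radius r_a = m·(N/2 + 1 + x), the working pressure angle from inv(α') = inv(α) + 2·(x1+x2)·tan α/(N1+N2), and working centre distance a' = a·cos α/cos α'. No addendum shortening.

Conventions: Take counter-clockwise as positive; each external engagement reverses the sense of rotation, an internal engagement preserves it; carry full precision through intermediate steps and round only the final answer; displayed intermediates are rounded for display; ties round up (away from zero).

1.6997

class = single-mesh tooth geometry [involute pair 31T × 73T, m = 3.478]
base radii: r_b1 = 50.570766, r_b2 = 119.085998
tip radii: r_a1 = 58.061732, r_a2 = 129.656362
inv(α') = inv(20.269°) + 2·(+0.194-0.221)·tan α/(31+73) = 0.01534373  ⇒  α' = 20.18809°
a' = a·cos α / cos α' = 180.8560·cos 20.269°/cos 20.18809° = 180.761914
action lengths: √(r_a1²−r_b1²) = 28.526519, √(r_a2²−r_b2²) = 51.276673
base pitch p_b = π·m·cos α = 10.249855
CR = (28.526519 + 51.276673 − 180.761914·sin 20.18809°)/10.249855 = 1.699701
contact ratio ≈ 1.6997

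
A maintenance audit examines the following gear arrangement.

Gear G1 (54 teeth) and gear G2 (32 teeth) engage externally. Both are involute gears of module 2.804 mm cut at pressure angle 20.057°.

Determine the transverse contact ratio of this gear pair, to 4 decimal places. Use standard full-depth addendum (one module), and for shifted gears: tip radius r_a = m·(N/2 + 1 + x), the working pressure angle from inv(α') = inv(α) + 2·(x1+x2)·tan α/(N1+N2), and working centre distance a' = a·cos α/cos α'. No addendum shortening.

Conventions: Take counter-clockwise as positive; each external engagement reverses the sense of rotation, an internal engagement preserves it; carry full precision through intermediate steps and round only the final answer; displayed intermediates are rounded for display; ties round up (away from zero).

topology: single-mesh involute geometry — m = 2.804, 54T/32T pair
base radii: r_b1 = 71.116454, r_b2 = 42.143084
tip radii: r_a1 = 78.512000, r_a2 = 47.668000
no profile shift: α' = α, a' = a
action lengths: √(r_a1²−r_b1²) = 33.265360, √(r_a2²−r_b2²) = 22.275518
base pitch p_b = π·m·cos α = 8.274775
CR = (33.265360 + 22.275518 − 120.572000·sin 20.05700°)/8.274775 = 1.714866
contact ratio ≈ 1.7149

1.7149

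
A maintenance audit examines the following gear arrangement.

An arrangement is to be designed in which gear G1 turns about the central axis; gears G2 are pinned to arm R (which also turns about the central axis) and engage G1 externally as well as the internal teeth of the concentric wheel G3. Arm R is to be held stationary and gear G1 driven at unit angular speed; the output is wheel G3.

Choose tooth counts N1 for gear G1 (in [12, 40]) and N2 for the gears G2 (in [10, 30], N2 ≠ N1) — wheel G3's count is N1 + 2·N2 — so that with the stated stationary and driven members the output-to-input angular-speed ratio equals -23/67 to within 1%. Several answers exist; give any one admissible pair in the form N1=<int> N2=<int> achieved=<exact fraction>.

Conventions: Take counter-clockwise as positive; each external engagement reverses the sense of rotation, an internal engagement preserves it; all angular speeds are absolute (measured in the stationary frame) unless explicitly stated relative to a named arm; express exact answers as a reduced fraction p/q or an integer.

N1=23 N2=22 achieved=-23/67

class = planetary set [ratio -23/67 wanted; Willis about the carrier]
Willis with ω_arm = 0: ω_ring/ω_sun = −N1/N3; set equal to -23/67  ⇒  N3/N1 = −1/(-23/67) = 67/23
N3 = N1 + 2·N2  ⇒  N2/N1 = (N3/N1 − 1)/2 = (67/23 − 1)/2 = 22/23
smallest multiple with N1 ≥ 12 and N2 ≥ 10: k = 1  ⇒  N1 = 1·23 = 23, N2 = 1·22 = 22 (N1 ≤ 40, N2 ≤ 30, N2 ≠ N1 ✓), N3 = 23 + 2·22 = 67
check: −N1/N3 with N1 = 23, N3 = 67 gives -23/67; |achieved − target| = 0 ≤ 23/6700 ✓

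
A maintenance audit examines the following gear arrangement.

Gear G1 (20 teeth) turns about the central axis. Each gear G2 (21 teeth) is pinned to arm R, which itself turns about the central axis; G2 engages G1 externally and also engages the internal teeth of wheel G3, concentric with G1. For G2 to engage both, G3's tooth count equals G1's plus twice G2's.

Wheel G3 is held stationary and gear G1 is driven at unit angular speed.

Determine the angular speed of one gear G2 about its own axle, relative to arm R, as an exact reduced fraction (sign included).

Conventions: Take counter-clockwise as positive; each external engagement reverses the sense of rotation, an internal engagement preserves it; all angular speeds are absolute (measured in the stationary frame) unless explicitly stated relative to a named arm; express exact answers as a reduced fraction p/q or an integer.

topology: planetary set — G1 20T / G2 21T / G3 62T, arm = carrier (Willis)
ring teeth: 20 + 2·21 = 62
20(ω_sun−ω_arm) = −62(ω_ring−ω_arm),  ω_ring = 0, ω_sun = 1
20(1−ω_arm) = −62(0−ω_arm)  ⇒  82·ω_arm = 20  ⇒  ω_arm = 10/41
sun–planet mesh: 20·(1−10/41) = −21·(ω_p−ω_arm)  ⇒  ω_p−ω_arm = -620/861
exact speed ratio = -620/861

-620/861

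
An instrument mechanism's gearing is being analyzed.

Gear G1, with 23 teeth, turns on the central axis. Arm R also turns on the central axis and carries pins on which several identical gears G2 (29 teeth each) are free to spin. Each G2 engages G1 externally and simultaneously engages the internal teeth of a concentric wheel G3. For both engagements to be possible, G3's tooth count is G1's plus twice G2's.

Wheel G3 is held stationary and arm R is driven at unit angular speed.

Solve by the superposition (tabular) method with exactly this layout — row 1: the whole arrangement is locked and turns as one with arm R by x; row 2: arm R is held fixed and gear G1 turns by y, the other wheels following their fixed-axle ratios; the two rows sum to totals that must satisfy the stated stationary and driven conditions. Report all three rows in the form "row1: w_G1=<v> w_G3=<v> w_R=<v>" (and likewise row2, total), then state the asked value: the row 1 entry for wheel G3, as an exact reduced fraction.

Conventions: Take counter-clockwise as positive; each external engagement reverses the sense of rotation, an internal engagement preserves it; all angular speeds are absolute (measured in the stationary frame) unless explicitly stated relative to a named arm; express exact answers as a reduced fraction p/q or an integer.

recognized (axles ride arm R): planetary set, 23/29/81 teeth
row 1: whole set turns with the arm by x
row 2: sun turns y, ring = −(23/81)·y, arm 0
boundary: total ω_ring = x − (23/81)·y = 0 and total ω_arm = x = 1  ⇒  y = 81/23, x = 1
row 2 ring = −(23/81)·81/23 = -1
totals (row 1 + row 2): sun 1 + 81/23 = 104/23, ring 1 + (-1) = 0, arm 1 + 0 = 1
asked cell (row1, ring) = 1

row1: w_G1=1 w_G3=1 w_R=1
row2: w_G1=81/23 w_G3=-1 w_R=0
total: w_G1=104/23 w_G3=0 w_R=1
asked value: 1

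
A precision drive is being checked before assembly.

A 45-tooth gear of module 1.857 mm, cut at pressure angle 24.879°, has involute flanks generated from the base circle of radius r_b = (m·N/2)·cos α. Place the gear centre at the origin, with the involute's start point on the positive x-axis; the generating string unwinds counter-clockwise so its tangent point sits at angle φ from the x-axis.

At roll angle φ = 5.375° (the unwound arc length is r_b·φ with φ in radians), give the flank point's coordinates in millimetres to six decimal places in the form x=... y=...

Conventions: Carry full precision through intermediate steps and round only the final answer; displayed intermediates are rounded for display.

x=38.071438 y=0.010422

recognized (one wheel, involute flank): single-mesh tooth geometry, m = 1.857, N = 45
pitch radius r_p = m·N/2 = 1.857·45/2 = 41.782500
base radius r_b = r_p·cos α = 41.782500·cos 24.879° = 37.905012
roll angle φ = 5.375° = 0.09381145 rad
x = r_b·(cos φ + φ·sin φ) = 38.071438
y = r_b·(sin φ − φ·cos φ) = 0.010422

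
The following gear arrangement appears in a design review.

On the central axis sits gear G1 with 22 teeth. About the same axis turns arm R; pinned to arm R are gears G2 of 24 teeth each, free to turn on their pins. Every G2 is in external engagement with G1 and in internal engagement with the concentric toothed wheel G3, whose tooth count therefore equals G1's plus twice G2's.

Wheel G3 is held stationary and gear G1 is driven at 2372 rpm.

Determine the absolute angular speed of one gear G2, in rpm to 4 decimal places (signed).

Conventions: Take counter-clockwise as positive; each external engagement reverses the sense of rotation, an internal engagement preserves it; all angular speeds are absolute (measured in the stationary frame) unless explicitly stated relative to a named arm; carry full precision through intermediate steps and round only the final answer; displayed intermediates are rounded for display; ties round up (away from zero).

-1087.1667 rpm

recognized (axles ride arm R): planetary set, 22/24/70 teeth
normalise by the input: solve with ω_sun = 1, then scale by 2372 rpm
ring teeth: 22 + 2·24 = 70
22(ω_sun−ω_arm) = −70(ω_ring−ω_arm),  ω_ring = 0, ω_sun = 1
22(1−ω_arm) = −70(0−ω_arm)  ⇒  92·ω_arm = 22  ⇒  ω_arm = 11/46
sun–planet mesh: 22·(1−11/46) = −24·(ω_p−ω_arm)  ⇒  ω_p−ω_arm = -385/552
ω_p = 11/46 − 385/552 = -11/24
scale: ω_p = -11/24 × 2372 rpm = -1087.1667 rpm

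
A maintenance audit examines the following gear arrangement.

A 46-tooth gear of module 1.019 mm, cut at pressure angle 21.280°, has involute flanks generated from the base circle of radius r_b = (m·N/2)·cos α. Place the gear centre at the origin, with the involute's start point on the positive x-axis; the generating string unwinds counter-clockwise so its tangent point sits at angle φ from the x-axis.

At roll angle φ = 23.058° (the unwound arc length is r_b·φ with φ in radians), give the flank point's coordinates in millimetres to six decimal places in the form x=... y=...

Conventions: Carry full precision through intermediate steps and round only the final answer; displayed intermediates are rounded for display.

class = single-mesh tooth geometry [base-circle involute, m = 1.019, 46T]
pitch radius r_p = m·N/2 = 1.019·46/2 = 23.437000
base radius r_b = r_p·cos α = 23.437000·cos 21.280° = 21.839018
roll angle φ = 23.058° = 0.40243802 rad
x = r_b·(cos φ + φ·sin φ) = 23.536539
y = r_b·(sin φ − φ·cos φ) = 0.466830

x=23.536539 y=0.466830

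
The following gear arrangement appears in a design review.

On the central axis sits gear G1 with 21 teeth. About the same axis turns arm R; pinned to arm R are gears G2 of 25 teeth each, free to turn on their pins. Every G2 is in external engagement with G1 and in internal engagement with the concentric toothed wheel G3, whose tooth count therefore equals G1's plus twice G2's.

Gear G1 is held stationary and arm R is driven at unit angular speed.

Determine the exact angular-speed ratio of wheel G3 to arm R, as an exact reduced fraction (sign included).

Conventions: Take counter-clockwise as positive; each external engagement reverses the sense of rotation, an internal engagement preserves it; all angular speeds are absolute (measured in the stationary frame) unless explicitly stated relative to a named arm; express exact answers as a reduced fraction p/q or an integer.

class = planetary set [G3 = 21+2·25 = 71; Willis about the carrier]
ring teeth: 21 + 2·25 = 71
21(ω_sun−ω_arm) = −71(ω_ring−ω_arm),  ω_sun = 0, ω_arm = 1
ω_ring = 1 − (21/71)(0−1) = 92/71
ω_out/ω_in = 92/71

92/71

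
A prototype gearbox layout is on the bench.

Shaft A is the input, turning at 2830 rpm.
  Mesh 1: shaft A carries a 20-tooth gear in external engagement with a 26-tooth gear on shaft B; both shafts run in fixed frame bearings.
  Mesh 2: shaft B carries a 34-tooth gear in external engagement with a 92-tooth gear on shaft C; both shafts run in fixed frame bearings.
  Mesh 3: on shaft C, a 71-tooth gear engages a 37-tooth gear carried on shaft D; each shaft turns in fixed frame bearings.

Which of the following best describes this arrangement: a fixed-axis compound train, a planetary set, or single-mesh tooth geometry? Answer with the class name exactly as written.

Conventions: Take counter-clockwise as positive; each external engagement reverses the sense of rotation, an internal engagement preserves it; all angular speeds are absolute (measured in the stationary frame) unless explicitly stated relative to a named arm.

recognized (4 fixed axles, 3 meshes): fixed-axis compound train
classification: fixed-axis compound train

fixed-axis compound train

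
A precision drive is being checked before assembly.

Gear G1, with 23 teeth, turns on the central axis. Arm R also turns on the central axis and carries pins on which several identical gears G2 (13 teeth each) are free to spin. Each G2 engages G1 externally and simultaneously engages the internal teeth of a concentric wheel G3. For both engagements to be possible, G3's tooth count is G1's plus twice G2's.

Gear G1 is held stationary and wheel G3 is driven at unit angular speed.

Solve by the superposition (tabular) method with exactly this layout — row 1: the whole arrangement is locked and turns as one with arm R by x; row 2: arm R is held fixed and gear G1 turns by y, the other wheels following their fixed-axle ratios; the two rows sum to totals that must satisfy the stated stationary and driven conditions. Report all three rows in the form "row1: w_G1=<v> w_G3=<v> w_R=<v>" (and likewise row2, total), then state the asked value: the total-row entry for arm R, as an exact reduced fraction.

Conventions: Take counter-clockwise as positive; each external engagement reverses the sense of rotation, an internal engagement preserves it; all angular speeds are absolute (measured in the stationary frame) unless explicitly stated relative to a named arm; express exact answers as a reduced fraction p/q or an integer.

row1: w_G1=49/72 w_G3=49/72 w_R=49/72
row2: w_G1=-49/72 w_G3=23/72 w_R=0
total: w_G1=0 w_G3=1 w_R=49/72
asked value: 49/72

recognized (axles ride arm R): planetary set, 23/13/49 teeth
row 1 — lock + rotate with arm: ω_sun = ω_ring = ω_arm = x
row 2 (arm held, sun turns y): ω_ring = −(23/49)·y, ω_arm = 0
boundary: total ω_sun = x + y = 0 and total ω_ring = x − (23/49)·y = 1  ⇒  y = -49/72, x = 49/72
row 2 ring = −(23/49)·(-49/72) = 23/72
totals (row 1 + row 2): sun 49/72 + (-49/72) = 0, ring 49/72 + 23/72 = 1, arm 49/72 + 0 = 49/72
asked cell (total, arm) = 49/72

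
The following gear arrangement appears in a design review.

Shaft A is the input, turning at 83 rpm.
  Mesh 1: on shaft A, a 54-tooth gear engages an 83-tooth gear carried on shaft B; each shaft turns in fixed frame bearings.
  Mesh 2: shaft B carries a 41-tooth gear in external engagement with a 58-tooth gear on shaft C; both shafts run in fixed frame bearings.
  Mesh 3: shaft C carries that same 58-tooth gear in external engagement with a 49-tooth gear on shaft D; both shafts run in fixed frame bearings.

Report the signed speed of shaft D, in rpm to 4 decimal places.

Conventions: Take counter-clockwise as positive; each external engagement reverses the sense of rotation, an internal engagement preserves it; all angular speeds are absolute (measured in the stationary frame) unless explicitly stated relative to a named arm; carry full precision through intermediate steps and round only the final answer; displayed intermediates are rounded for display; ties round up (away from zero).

-45.1837 rpm

topology: fixed-axis compound train — 3 meshes, A→D
mesh 1 [54T→83T]: ω = 83.0000×54/83 = 54.0000 rpm, sense flips to −
mesh 2 [41T→58T]: ω = 54.0000×41/58 = 38.1724 rpm, sense flips to +
mesh 3 [58T→49T]: ω = 38.1724×58/49 = 45.1837 rpm, sense flips to −
signed output speed = -45.1837 rpm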